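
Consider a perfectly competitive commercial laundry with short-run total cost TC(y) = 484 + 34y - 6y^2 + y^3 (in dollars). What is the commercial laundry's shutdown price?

The shutdown price is the minimum of AVC. VC = 34y - 6y^2 + y^3, so AVC = 34 - 6y + y^2.
dAVC/dy = -6 + 2y = 0 gives y = 3. min AVC = 34 - 6·3 + 3^2 = 25.
So the shutdown price is $25.

$25 per unit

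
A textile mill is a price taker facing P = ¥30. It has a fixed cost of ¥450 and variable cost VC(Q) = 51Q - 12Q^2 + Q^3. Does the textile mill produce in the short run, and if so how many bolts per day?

Produce at Q = 7

Variable cost is VC = 51Q - 12Q^2 + Q^3, so AVC = VC/Q = 51 - 12Q + Q^2 and MC = dTC/dQ = 51 - 24Q + 3Q^2.
The AVC parabola has its vertex at Q = 12/2 = 6, where AVC = 51 - 12·6 + 6^2 = ¥15.
P = ¥30 exceeds min AVC = ¥15, so the firm stays open.
Set P = MC: 30 = 51 - 24Q + 3Q^2 → 21 - 24Q + 3Q^2 = 0. The roots are Q = 1 and Q = 7; the profit-maximizing output is on the rising part of MC, so Q* = 7.
Check: AVC at Q = 7 is ¥16 ≤ P, so revenue covers variable cost.
Profit = P·Q − TC = 30·7 − 562 = -¥352, a loss, but smaller than the ¥450 fixed cost the firm would lose by shutting down.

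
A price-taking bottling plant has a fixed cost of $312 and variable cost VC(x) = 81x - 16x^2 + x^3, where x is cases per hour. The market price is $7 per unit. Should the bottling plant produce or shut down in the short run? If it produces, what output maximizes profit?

Strip out fixed cost: VC = 81x - 16x^2 + x^3. Then AVC = 81 - 16x + x^2 and MC = 81 - 32x + 3x^2.
AVC is minimized where dAVC/dx = -16 + 2x = 0, at x = 8; min AVC = 81 - 16·8 + 8^2 = $17.
P = $7 lies below min AVC = $17; no output level covers variable cost.
The firm minimizes its loss by shutting down and losing only its fixed cost of $312.

Shut down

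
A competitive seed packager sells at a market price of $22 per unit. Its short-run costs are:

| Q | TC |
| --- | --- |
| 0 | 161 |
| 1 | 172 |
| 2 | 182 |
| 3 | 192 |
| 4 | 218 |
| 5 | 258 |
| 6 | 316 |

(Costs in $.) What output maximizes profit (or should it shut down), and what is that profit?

Profit at each row (π = 22Q − TC): Q=0: -161; Q=1: -150; Q=2: -138; Q=3: -126; Q=4: -130; Q=5: -148; Q=6: -184.
Profit is maximized at Q = 3. AVC there is 31/3 = $10.33 ≤ P, so producing beats shutting down (which would give -$161).

Q = 3; profit = -$126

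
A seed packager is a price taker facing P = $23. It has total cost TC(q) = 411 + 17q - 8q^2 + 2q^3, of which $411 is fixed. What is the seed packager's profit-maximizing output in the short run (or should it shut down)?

Variable cost is VC = 17q - 8q^2 + 2q^3, so AVC = VC/q = 17 - 8q + 2q^2 and MC = dTC/dq = 17 - 16q + 6q^2.
AVC is minimized where dAVC/dq = -8 + 4q = 0, at q = 2; min AVC = 17 - 8·2 + 2·2^2 = $9.
Because $23 ≥ $9, revenue can cover variable cost; the firm operates.
Set P = MC: 23 = 17 - 16q + 6q^2 → -6 - 16q + 6q^2 = 0. The roots are q = -1/3 and q = 3; the profit-maximizing output is on the rising part of MC, so q* = 3.
Check: AVC at q = 3 is $11 ≤ P, so revenue covers variable cost.
Profit = P·q − TC = 23·3 − 444 = -$375, a loss, but smaller than the $411 fixed cost the firm would lose by shutting down.

Produce at q = 3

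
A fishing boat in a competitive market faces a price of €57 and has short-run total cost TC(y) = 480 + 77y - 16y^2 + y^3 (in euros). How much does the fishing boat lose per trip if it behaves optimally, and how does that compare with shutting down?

Profit = -€80 at y = 10

AVC = 77 - 16y + y^2 has its minimum €13 at y = 8; price €57 clears that bar, so the firm operates.
With MC = 77 - 32y + 3y^2, P = MC on the upward-sloping part at y* = 10.
TR = 57·10 = 570. TC = 480 + 170 = 650. Profit = 570 − 650 = -€80.
That loss of €80 beats the €480 the firm would lose by shutting down; producing recovers €400 of fixed cost.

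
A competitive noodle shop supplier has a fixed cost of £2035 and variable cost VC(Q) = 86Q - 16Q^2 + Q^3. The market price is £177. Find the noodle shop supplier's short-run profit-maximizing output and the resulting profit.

AVC = 86 - 16Q + Q^2 has its minimum £22 at Q = 8; price £177 clears that bar, so the firm operates.
MC = 86 - 32Q + 3Q^2. Setting P = MC and taking the root on the rising branch gives Q* = 13.
TR = 177·13 = 2301. TC = 2035 + 611 = 2646. Profit = 2301 − 2646 = -£345.
That loss of £345 beats the £2035 the firm would lose by shutting down; producing recovers £1690 of fixed cost.

Profit = -£345 at Q = 13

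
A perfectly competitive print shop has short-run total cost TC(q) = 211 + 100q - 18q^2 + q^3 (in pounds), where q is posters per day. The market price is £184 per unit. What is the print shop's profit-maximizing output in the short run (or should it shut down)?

Variable cost is VC = 100q - 18q^2 + q^3, so AVC = VC/q = 100 - 18q + q^2 and MC = dTC/dq = 100 - 36q + 3q^2.
AVC hits its minimum where MC = AVC, at q = 9, giving min AVC = 100 - 18·9 + 9^2 = £19.
Because £184 ≥ £19, revenue can cover variable cost; the firm operates.
Set P = MC: 184 = 100 - 36q + 3q^2 → -84 - 36q + 3q^2 = 0. The roots are q = -2 and q = 14; the profit-maximizing output is on the rising part of MC, so q* = 14.
Check: AVC at q = 14 is £44 ≤ P, so revenue covers variable cost.
Profit = P·q − TC = 184·14 − 827 = £1749.

Produce at q = 14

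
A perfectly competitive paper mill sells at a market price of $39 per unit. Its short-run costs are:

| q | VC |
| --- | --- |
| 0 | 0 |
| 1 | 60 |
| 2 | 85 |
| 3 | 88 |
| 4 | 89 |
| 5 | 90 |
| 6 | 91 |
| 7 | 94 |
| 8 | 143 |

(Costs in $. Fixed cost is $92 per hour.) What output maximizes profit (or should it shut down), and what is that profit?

q = 7; profit = $87

Tabulate TR − TC: q=0: -92; q=1: -113; q=2: -99; q=3: -63; q=4: -25; q=5: 13; q=6: 51; q=7: 87; q=8: 77.
Profit is maximized at q = 7. AVC there is 94/7 = $13.43 ≤ P, so producing beats shutting down (which would give -$92).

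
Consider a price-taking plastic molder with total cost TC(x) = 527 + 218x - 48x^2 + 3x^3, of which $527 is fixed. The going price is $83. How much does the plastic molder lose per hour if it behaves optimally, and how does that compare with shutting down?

AVC = 218 - 48x + 3x^2 has its minimum $26 at x = 8; price $83 clears that bar, so the firm operates.
MC = 218 - 96x + 9x^2. Setting P = MC and taking the root on the rising branch gives x* = 9.
TR = 83·9 = 747. TC = 527 + 261 = 788. Profit = 747 − 788 = -$41.
That loss of $41 beats the $527 the firm would lose by shutting down; producing recovers $486 of fixed cost.

Profit = -$41 at x = 9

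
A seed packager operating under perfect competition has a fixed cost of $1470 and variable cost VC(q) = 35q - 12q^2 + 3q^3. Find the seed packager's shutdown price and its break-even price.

Shutdown price = $23; break-even price = $308

AVC = 35 - 12q + 3q^2; minimized at q = 2, giving min AVC = $23. That is the shutdown price.
ATC = 1470/q + 35 - 12q + 3q^2. Setting dATC/dq = −1470/q^2 − 12 + 6q = 0 gives q = 7 (since 6·7^3 − 12·7^2 = 1470).
min ATC = 1470/7 + 35 − 12·7 + 3·7^2 = $308. That is the break-even price.
For $23 ≤ P < $308 the firm produces at a loss; below $23 it shuts down.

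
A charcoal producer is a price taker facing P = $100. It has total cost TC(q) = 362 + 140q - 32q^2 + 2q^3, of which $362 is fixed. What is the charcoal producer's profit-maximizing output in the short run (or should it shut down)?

From TC, MC = TC'(q) = 140 - 64q + 6q^2 and AVC = VC/q = 140 - 32q + 2q^2.
AVC hits its minimum where MC = AVC, at q = 8, giving min AVC = 140 - 32·8 + 2·8^2 = $12.
Since P = $100 ≥ min AVC = $12, price covers variable cost and the firm should produce.
Set P = MC: 100 = 140 - 64q + 6q^2 → 40 - 64q + 6q^2 = 0. The roots are q = 2/3 and q = 10; the profit-maximizing output is on the rising part of MC, so q* = 10.
Check: AVC at q = 10 is $20 ≤ P, so revenue covers variable cost.
Profit = P·q − TC = 100·10 − 562 = $438.

Produce at q = 10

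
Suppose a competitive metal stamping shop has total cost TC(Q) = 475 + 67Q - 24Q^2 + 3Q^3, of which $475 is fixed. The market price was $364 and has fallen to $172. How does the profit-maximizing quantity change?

Output falls from 9 to 7

MC = 67 - 48Q + 9Q^2; the shutdown threshold is min AVC = $19 (at Q = 4).
With P = $364 above the shutdown price, P = MC gives Q = 9.
At P = $172 ≥ min AVC, set P = MC: Q = 7. The firm stays open but cuts output.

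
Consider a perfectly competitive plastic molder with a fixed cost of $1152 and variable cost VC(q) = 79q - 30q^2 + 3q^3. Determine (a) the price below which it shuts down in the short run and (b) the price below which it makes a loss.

Shutdown price = min AVC. AVC = 79 - 30q + 3q^2, with vertex at q = 5 and minimum $4.
ATC = 1152/q + 79 - 30q + 3q^2. Setting dATC/dq = −1152/q^2 − 30 + 6q = 0 gives q = 8 (since 6·8^3 − 30·8^2 = 1152).
min ATC = 1152/8 + 79 − 30·8 + 3·8^2 = $175. That is the break-even price.
Between these two prices the firm operates at a loss; above $175 it earns a profit.

Shutdown price = $4; break-even price = $175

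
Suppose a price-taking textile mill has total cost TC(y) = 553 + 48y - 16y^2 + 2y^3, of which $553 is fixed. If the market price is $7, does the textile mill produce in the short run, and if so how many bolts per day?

Shut down

Strip out fixed cost: VC = 48y - 16y^2 + 2y^3. Then AVC = 48 - 16y + 2y^2 and MC = 48 - 32y + 6y^2.
The AVC parabola has its vertex at y = 16/4 = 4, where AVC = 48 - 16·4 + 2·4^2 = $16.
With P < min AVC ($7 < $16), every unit sold adds to the loss.
Best response: produce nothing and absorb the $553 fixed cost.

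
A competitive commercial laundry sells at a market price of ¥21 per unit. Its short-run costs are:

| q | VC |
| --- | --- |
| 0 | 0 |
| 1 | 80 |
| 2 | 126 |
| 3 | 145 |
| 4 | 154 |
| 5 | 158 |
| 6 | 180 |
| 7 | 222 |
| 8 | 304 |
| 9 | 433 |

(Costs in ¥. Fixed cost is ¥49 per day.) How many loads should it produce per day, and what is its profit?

q = 0 (shut down); profit = -¥49

Profit at each row (π = 21q − TC): q=0: -49; q=1: -108; q=2: -133; q=3: -131; q=4: -119; q=5: -102; q=6: -103; q=7: -124; q=8: -185; q=9: -293.
Profit is highest at q = 0. Equivalently, the lowest AVC in the table is 180/6 ≈ ¥30 at q = 6, and P = ¥21 falls below it — price never covers variable cost, so the firm shuts down and loses only its fixed cost.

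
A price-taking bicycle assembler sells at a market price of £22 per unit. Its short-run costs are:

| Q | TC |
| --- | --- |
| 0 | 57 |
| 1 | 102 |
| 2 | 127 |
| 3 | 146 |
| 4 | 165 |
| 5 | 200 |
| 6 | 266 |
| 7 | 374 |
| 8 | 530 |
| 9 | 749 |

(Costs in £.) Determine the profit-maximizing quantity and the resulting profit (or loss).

Q = 0 (shut down); profit = -£57

Compute π = P·Q − TC at each output: Q=0: -57; Q=1: -80; Q=2: -83; Q=3: -80; Q=4: -77; Q=5: -90; Q=6: -134; Q=7: -220; Q=8: -354; Q=9: -551.
Profit is highest at Q = 0. Equivalently, the lowest AVC in the table is 108/4 ≈ £27 at Q = 4, and P = £22 falls below it — price never covers variable cost, so the firm shuts down and loses only its fixed cost.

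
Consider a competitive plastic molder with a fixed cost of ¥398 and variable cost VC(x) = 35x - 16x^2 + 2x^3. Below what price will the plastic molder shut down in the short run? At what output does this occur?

¥3 per unit, at x = 4

The shutdown price is the minimum of AVC. VC = 35x - 16x^2 + 2x^3, so AVC = 35 - 16x + 2x^2.
At the minimum of AVC, MC = AVC. MC = 35 - 32x + 6x^2; setting MC = AVC gives 4x^2 - 16x = 0, so x = 4. min AVC = 3.
The firm shuts down for any P below ¥3.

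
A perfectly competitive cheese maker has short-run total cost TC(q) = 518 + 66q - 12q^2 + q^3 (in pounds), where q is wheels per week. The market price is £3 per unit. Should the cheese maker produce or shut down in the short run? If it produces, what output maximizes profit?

Variable cost is VC = 66q - 12q^2 + q^3, so AVC = VC/q = 66 - 12q + q^2 and MC = dTC/dq = 66 - 24q + 3q^2.
The AVC parabola has its vertex at q = 12/2 = 6, where AVC = 66 - 12·6 + 6^2 = £30.
P = £3 lies below min AVC = £30; no output level covers variable cost.
Best response: produce nothing and absorb the £518 fixed cost.

Shut down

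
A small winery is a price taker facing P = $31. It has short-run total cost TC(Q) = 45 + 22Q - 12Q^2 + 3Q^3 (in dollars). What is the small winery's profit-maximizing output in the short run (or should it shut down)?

Produce at Q = 3

Strip out fixed cost: VC = 22Q - 12Q^2 + 3Q^3. Then AVC = 22 - 12Q + 3Q^2 and MC = 22 - 24Q + 9Q^2.
AVC hits its minimum where MC = AVC, at Q = 2, giving min AVC = 22 - 12·2 + 3·2^2 = $10.
Since P = $31 ≥ min AVC = $10, price covers variable cost and the firm should produce.
Set P = MC: 31 = 22 - 24Q + 9Q^2 → -9 - 24Q + 9Q^2 = 0. The roots are Q = -1/3 and Q = 3; the profit-maximizing output is on the rising part of MC, so Q* = 3.
Check: AVC at Q = 3 is $13 ≤ P, so revenue covers variable cost.
Profit = P·Q − TC = 31·3 − 84 = $9.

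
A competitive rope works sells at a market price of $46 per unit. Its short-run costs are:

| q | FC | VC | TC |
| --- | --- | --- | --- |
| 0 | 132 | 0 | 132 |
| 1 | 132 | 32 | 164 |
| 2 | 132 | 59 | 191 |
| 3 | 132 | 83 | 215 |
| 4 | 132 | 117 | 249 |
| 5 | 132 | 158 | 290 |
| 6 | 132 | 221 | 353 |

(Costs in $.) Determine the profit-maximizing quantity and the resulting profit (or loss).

q = 5; profit = -$60

Tabulate TR − TC: q=0: -132; q=1: -118; q=2: -99; q=3: -77; q=4: -65; q=5: -60; q=6: -77.
Profit is maximized at q = 5. AVC there is 158/5 = $31.60 ≤ P, so producing beats shutting down (which would give -$132).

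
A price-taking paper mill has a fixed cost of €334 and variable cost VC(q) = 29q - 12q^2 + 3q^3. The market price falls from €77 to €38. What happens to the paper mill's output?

Output falls from 4 to 3

MC = 29 - 24q + 9q^2; the shutdown threshold is min AVC = €17 (at q = 2).
At P = €77 ≥ min AVC, set P = MC on the rising branch: q = 4.
At P = €38 ≥ min AVC, set P = MC: q = 3. The firm stays open but cuts output.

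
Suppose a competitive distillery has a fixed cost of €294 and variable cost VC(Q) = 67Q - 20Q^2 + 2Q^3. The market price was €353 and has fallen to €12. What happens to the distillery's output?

Output falls from 11 to 0 (the firm shuts down)

MC = 67 - 40Q + 6Q^2; the shutdown threshold is min AVC = €17 (at Q = 5).
At P = €353 ≥ min AVC, set P = MC on the rising branch: Q = 11.
At P = €12 < min AVC = €17, price no longer covers variable cost at any output, so the firm shuts down: Q = 0.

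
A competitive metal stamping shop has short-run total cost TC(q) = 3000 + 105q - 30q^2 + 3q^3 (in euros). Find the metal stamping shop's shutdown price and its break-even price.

Shutdown price = €30; break-even price = €405

AVC = 105 - 30q + 3q^2; minimized at q = 5, giving min AVC = €30. That is the shutdown price.
ATC = 3000/q + 105 - 30q + 3q^2. Setting dATC/dq = −3000/q^2 − 30 + 6q = 0 gives q = 10 (since 6·10^3 − 30·10^2 = 3000).
min ATC = 3000/10 + 105 − 30·10 + 3·10^2 = €405. That is the break-even price.
For €30 ≤ P < €405 the firm produces at a loss; below €30 it shuts down.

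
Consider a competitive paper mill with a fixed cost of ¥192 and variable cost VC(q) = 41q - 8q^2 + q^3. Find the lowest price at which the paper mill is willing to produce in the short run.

Short-run supply begins at min AVC. From VC = 41q - 8q^2 + q^3, AVC = 41 - 8q + q^2.
At the minimum of AVC, MC = AVC. MC = 41 - 16q + 3q^2; setting MC = AVC gives 2q^2 - 8q = 0, so q = 4. min AVC = 25.
For P < ¥25 the firm produces nothing.

¥25 per unit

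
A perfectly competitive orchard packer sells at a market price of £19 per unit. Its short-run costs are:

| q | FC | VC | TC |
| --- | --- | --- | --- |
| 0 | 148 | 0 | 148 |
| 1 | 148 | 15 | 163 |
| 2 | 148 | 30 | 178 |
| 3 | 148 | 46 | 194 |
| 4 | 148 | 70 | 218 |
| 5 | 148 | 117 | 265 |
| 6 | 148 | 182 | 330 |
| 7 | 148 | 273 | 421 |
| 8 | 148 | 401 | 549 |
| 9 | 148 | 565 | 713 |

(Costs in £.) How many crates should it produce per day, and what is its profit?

q = 3; profit = -£137

Profit at each row (π = 19q − TC): q=0: -148; q=1: -144; q=2: -140; q=3: -137; q=4: -142; q=5: -170; q=6: -216; q=7: -288; q=8: -397; q=9: -542.
Profit is maximized at q = 3. AVC there is 46/3 = £15.33 ≤ P, so producing beats shutting down (which would give -£148).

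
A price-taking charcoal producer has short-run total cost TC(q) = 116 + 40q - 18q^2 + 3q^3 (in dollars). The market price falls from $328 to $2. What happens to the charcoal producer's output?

MC = 40 - 36q + 9q^2; the shutdown threshold is min AVC = $13 (at q = 3).
With P = $328 above the shutdown price, P = MC gives q = 8.
At P = $2 < min AVC = $13, price no longer covers variable cost at any output, so the firm shuts down: q = 0.

Output falls from 8 to 0 (the firm shuts down)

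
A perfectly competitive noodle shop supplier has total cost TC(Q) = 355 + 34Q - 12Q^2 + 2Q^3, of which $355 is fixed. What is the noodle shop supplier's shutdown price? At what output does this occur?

The firm shuts down when price falls below the minimum of average variable cost. AVC = VC/Q = 34 - 12Q + 2Q^2.
At the minimum of AVC, MC = AVC. MC = 34 - 24Q + 6Q^2; setting MC = AVC gives 4Q^2 - 12Q = 0, so Q = 3. min AVC = 16.
The firm shuts down for any P below $16.

$16 per unit, at Q = 3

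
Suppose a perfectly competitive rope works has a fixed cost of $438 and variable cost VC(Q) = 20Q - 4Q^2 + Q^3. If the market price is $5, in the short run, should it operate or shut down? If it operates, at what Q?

Shut down

From TC, MC = TC'(Q) = 20 - 8Q + 3Q^2 and AVC = VC/Q = 20 - 4Q + Q^2.
AVC hits its minimum where MC = AVC, at Q = 2, giving min AVC = 20 - 4·2 + 2^2 = $16.
P = $5 lies below min AVC = $16; no output level covers variable cost.
Best response: produce nothing and absorb the $438 fixed cost.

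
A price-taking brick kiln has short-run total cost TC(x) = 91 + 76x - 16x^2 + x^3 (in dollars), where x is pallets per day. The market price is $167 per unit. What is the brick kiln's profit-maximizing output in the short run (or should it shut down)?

Produce at x = 13

Strip out fixed cost: VC = 76x - 16x^2 + x^3. Then AVC = 76 - 16x + x^2 and MC = 76 - 32x + 3x^2.
AVC is minimized where dAVC/dx = -16 + 2x = 0, at x = 8; min AVC = 76 - 16·8 + 8^2 = $12.
Because $167 ≥ $12, revenue can cover variable cost; the firm operates.
P = MC gives -91 - 32x + 3x^2 = 0, with roots -7/3 and 13. Take the larger (rising MC): x* = 13.
Check: AVC at x = 13 is $37 ≤ P, so revenue covers variable cost.
Profit = P·x − TC = 167·13 − 572 = $1599.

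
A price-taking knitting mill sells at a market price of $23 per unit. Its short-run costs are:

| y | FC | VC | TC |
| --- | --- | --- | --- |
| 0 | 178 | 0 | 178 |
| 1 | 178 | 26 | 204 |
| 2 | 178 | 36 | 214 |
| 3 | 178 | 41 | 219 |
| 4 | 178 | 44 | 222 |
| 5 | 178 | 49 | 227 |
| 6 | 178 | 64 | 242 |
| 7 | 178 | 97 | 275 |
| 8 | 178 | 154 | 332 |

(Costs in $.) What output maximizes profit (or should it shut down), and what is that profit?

y = 6; profit = -$104

Tabulate TR − TC: y=0: -178; y=1: -181; y=2: -168; y=3: -150; y=4: -130; y=5: -112; y=6: -104; y=7: -114; y=8: -148.
Profit is maximized at y = 6. AVC there is 64/6 = $10.67 ≤ P, so producing beats shutting down (which would give -$178).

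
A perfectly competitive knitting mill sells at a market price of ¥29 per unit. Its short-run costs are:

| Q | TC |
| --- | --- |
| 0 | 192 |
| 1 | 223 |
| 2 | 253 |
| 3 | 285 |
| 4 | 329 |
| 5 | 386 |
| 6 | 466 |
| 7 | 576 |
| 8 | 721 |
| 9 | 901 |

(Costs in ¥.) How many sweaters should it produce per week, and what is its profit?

Tabulate TR − TC: Q=0: -192; Q=1: -194; Q=2: -195; Q=3: -198; Q=4: -213; Q=5: -241; Q=6: -292; Q=7: -373; Q=8: -489; Q=9: -640.
Profit is highest at Q = 0. Equivalently, the lowest AVC in the table is 61/2 ≈ ¥30.50 at Q = 2, and P = ¥29 falls below it — price never covers variable cost, so the firm shuts down and loses only its fixed cost.

Q = 0 (shut down); profit = -¥192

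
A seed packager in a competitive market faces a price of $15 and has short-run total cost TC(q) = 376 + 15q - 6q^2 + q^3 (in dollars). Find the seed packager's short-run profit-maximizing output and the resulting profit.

AVC = 15 - 6q + q^2 has its minimum $6 at q = 3; price $15 clears that bar, so the firm operates.
MC = 15 - 12q + 3q^2. Setting P = MC and taking the root on the rising branch gives q* = 4.
TR = 15·4 = 60. TC = 376 + 28 = 404. Profit = 60 − 404 = -$344.
That loss of $344 beats the $376 the firm would lose by shutting down; producing recovers $32 of fixed cost.

Profit = -$344 at q = 4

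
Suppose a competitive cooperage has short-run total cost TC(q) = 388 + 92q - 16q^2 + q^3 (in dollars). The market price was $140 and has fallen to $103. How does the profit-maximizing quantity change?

AVC = 92 - 16q + q^2, minimized at q = 8 where min AVC = $28. MC = 92 - 32q + 3q^2.
With P = $140 above the shutdown price, P = MC gives q = 12.
At P = $103 ≥ min AVC, set P = MC: q = 11. The firm stays open but cuts output.

Output falls from 12 to 11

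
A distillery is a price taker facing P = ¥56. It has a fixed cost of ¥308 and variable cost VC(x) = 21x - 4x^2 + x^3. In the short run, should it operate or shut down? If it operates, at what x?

Variable cost is VC = 21x - 4x^2 + x^3, so AVC = VC/x = 21 - 4x + x^2 and MC = dTC/dx = 21 - 8x + 3x^2.
The AVC parabola has its vertex at x = 4/2 = 2, where AVC = 21 - 4·2 + 2^2 = ¥17.
Because ¥56 ≥ ¥17, revenue can cover variable cost; the firm operates.
P = MC gives -35 - 8x + 3x^2 = 0, with roots -7/3 and 5. Take the larger (rising MC): x* = 5.
Check: AVC at x = 5 is ¥26 ≤ P, so revenue covers variable cost.
Profit = P·x − TC = 56·5 − 438 = -¥158, a loss, but smaller than the ¥308 fixed cost the firm would lose by shutting down.

Produce at x = 5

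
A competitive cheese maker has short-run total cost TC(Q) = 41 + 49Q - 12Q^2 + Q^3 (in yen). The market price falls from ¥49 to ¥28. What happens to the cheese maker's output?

Output falls from 8 to 7

MC = 49 - 24Q + 3Q^2; the shutdown threshold is min AVC = ¥13 (at Q = 6).
At P = ¥49 ≥ min AVC, set P = MC on the rising branch: Q = 8.
At P = ¥28 ≥ min AVC, set P = MC: Q = 7. The firm stays open but cuts output.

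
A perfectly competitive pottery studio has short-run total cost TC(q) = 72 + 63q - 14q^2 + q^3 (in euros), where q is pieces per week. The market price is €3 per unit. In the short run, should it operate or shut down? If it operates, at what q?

Shut down

From TC, MC = TC'(q) = 63 - 28q + 3q^2 and AVC = VC/q = 63 - 14q + q^2.
AVC hits its minimum where MC = AVC, at q = 7, giving min AVC = 63 - 14·7 + 7^2 = €14.
Since P = €3 < min AVC = €14, price fails to cover variable cost at any output.
The firm minimizes its loss by shutting down and losing only its fixed cost of €72.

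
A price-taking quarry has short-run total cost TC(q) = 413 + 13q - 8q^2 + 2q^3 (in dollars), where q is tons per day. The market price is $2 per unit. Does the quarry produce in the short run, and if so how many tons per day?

Shut down

Strip out fixed cost: VC = 13q - 8q^2 + 2q^3. Then AVC = 13 - 8q + 2q^2 and MC = 13 - 16q + 6q^2.
The AVC parabola has its vertex at q = 8/4 = 2, where AVC = 13 - 8·2 + 2·2^2 = $5.
Since P = $2 < min AVC = $5, price fails to cover variable cost at any output.
The firm minimizes its loss by shutting down and losing only its fixed cost of $413.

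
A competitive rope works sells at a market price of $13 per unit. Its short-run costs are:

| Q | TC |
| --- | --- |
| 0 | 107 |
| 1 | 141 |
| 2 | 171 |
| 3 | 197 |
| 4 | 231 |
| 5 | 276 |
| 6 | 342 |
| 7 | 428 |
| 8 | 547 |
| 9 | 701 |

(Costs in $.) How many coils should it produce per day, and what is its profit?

Q = 0 (shut down); profit = -$107

Compute π = P·Q − TC at each output: Q=0: -107; Q=1: -128; Q=2: -145; Q=3: -158; Q=4: -179; Q=5: -211; Q=6: -264; Q=7: -337; Q=8: -443; Q=9: -584.
Profit is highest at Q = 0. Equivalently, the lowest AVC in the table is 90/3 ≈ $30 at Q = 3, and P = $13 falls below it — price never covers variable cost, so the firm shuts down and loses only its fixed cost.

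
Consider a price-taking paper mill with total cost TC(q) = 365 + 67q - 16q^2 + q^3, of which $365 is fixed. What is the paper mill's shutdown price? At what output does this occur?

The shutdown price is the minimum of AVC. VC = 67q - 16q^2 + q^3, so AVC = 67 - 16q + q^2.
dAVC/dq = -16 + 2q = 0 gives q = 8. min AVC = 67 - 16·8 + 8^2 = 3.
So the shutdown price is $3.

$3 per unit, at q = 8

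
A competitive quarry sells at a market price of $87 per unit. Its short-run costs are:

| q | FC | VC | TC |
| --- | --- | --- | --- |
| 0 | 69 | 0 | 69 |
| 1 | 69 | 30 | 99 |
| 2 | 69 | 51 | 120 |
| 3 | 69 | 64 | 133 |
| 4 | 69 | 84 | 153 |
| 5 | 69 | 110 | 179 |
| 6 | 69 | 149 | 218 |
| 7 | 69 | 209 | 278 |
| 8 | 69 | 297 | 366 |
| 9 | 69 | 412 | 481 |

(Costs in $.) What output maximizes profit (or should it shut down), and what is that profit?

q = 7; profit = $331

Compute π = P·q − TC at each output: q=0: -69; q=1: -12; q=2: 54; q=3: 128; q=4: 195; q=5: 256; q=6: 304; q=7: 331; q=8: 330; q=9: 302.
Profit is maximized at q = 7. AVC there is 209/7 = $29.86 ≤ P, so producing beats shutting down (which would give -$69).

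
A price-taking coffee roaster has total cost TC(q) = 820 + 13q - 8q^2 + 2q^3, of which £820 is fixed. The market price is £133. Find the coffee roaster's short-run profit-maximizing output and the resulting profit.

AVC = 13 - 8q + 2q^2 has its minimum £5 at q = 2; price £133 clears that bar, so the firm operates.
MC = 13 - 16q + 6q^2. Setting P = MC and taking the root on the rising branch gives q* = 6.
TR = 133·6 = 798. TC = 820 + 222 = 1042. Profit = 798 − 1042 = -£244.
That loss of £244 beats the £820 the firm would lose by shutting down; producing recovers £576 of fixed cost.

Profit = -£244 at q = 6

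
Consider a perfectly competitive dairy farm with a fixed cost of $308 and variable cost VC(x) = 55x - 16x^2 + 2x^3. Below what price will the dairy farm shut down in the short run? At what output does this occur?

Short-run supply begins at min AVC. From VC = 55x - 16x^2 + 2x^3, AVC = 55 - 16x + 2x^2.
dAVC/dx = -16 + 4x = 0 gives x = 4. min AVC = 55 - 16·4 + 2·4^2 = 23.
So the shutdown price is $23.

$23 per unit, at x = 4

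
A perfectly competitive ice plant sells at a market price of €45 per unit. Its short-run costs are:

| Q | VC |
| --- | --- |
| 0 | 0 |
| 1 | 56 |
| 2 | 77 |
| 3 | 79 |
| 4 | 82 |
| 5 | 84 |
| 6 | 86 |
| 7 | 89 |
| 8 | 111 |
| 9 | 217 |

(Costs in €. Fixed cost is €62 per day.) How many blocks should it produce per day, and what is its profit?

Profit at each row (π = 45Q − TC): Q=0: -62; Q=1: -73; Q=2: -49; Q=3: -6; Q=4: 36; Q=5: 79; Q=6: 122; Q=7: 164; Q=8: 187; Q=9: 126.
Profit is maximized at Q = 8. AVC there is 111/8 = €13.88 ≤ P, so producing beats shutting down (which would give -€62).

Q = 8; profit = €187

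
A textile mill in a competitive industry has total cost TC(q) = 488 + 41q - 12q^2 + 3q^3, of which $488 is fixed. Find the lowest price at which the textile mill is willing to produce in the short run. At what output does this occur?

$29 per unit, at q = 2

The firm shuts down when price falls below the minimum of average variable cost. AVC = VC/q = 41 - 12q + 3q^2.
dAVC/dq = -12 + 6q = 0 gives q = 2. min AVC = 41 - 12·2 + 3·2^2 = 29.
The firm shuts down for any P below $29.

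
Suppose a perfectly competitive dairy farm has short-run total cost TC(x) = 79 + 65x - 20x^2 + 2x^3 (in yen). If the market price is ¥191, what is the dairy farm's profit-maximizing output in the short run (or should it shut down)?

Variable cost is VC = 65x - 20x^2 + 2x^3, so AVC = VC/x = 65 - 20x + 2x^2 and MC = dTC/dx = 65 - 40x + 6x^2.
AVC hits its minimum where MC = AVC, at x = 5, giving min AVC = 65 - 20·5 + 2·5^2 = ¥15.
Since P = ¥191 ≥ min AVC = ¥15, price covers variable cost and the firm should produce.
Solving P = MC: -126 - 40x + 6x^2 = 0 ⇒ x = -7/3 or 9. On the upward-sloping branch, x* = 9.
Check: AVC at x = 9 is ¥47 ≤ P, so revenue covers variable cost.
Profit = P·x − TC = 191·9 − 502 = ¥1217.

Produce at x = 9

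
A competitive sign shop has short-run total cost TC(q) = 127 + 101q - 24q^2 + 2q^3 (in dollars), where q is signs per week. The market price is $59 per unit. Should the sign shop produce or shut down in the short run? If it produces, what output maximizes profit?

From TC, MC = TC'(q) = 101 - 48q + 6q^2 and AVC = VC/q = 101 - 24q + 2q^2.
The AVC parabola has its vertex at q = 24/4 = 6, where AVC = 101 - 24·6 + 2·6^2 = $29.
Because $59 ≥ $29, revenue can cover variable cost; the firm operates.
P = MC gives 42 - 48q + 6q^2 = 0, with roots 1 and 7. Take the larger (rising MC): q* = 7.
Check: AVC at q = 7 is $31 ≤ P, so revenue covers variable cost.
Profit = P·q − TC = 59·7 − 344 = $69.

Produce at q = 7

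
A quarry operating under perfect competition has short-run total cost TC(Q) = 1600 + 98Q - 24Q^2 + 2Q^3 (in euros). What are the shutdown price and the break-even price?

AVC = 98 - 24Q + 2Q^2; minimized at Q = 6, giving min AVC = €26. That is the shutdown price.
ATC = 1600/Q + 98 - 24Q + 2Q^2. Setting dATC/dQ = −1600/Q^2 − 24 + 4Q = 0 gives Q = 10 (since 4·10^3 − 24·10^2 = 1600).
min ATC = 1600/10 + 98 − 24·10 + 2·10^2 = €218. That is the break-even price.
For €26 ≤ P < €218 the firm produces at a loss; below €26 it shuts down.

Shutdown price = €26; break-even price = €218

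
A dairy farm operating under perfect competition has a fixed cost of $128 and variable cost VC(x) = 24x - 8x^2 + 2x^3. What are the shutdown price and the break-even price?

AVC = 24 - 8x + 2x^2; minimized at x = 2, giving min AVC = $16. That is the shutdown price.
ATC = 128/x + 24 - 8x + 2x^2. Setting dATC/dx = −128/x^2 − 8 + 4x = 0 gives x = 4 (since 4·4^3 − 8·4^2 = 128).
min ATC = 128/4 + 24 − 8·4 + 2·4^2 = $56. That is the break-even price.
Between these two prices the firm operates at a loss; above $56 it earns a profit.

Shutdown price = $16; break-even price = $56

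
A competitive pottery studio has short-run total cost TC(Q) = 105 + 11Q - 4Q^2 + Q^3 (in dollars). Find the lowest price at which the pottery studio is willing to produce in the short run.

$7 per unit

The firm shuts down when price falls below the minimum of average variable cost. AVC = VC/Q = 11 - 4Q + Q^2.
dAVC/dQ = -4 + 2Q = 0 gives Q = 2. min AVC = 11 - 4·2 + 2^2 = 7.
For P < $7 the firm produces nothing.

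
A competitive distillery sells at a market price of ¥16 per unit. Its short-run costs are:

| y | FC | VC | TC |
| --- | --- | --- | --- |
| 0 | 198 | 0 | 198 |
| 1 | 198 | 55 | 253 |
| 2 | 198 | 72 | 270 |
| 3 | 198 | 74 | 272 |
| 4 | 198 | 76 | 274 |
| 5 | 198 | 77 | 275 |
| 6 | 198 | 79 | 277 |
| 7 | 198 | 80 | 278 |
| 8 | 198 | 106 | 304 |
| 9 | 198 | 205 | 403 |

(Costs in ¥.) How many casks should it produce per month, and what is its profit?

Profit at each row (π = 16y − TC): y=0: -198; y=1: -237; y=2: -238; y=3: -224; y=4: -210; y=5: -195; y=6: -181; y=7: -166; y=8: -176; y=9: -259.
Profit is maximized at y = 7. AVC there is 80/7 = ¥11.43 ≤ P, so producing beats shutting down (which would give -¥198).

y = 7; profit = -¥166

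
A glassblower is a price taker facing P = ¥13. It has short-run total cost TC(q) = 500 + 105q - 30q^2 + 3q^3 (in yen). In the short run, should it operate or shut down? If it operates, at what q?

From TC, MC = TC'(q) = 105 - 60q + 9q^2 and AVC = VC/q = 105 - 30q + 3q^2.
AVC hits its minimum where MC = AVC, at q = 5, giving min AVC = 105 - 30·5 + 3·5^2 = ¥30.
With P < min AVC (¥13 < ¥30), every unit sold adds to the loss.
Shutting down limits the loss to fixed cost, ¥500.

Shut down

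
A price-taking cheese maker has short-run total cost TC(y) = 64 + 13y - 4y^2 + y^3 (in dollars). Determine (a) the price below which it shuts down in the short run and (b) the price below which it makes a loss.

Shutdown price = $9; break-even price = $29

Shutdown price = min AVC. AVC = 13 - 4y + y^2, with vertex at y = 2 and minimum $9.
ATC = 64/y + 13 - 4y + y^2. Setting dATC/dy = −64/y^2 − 4 + 2y = 0 gives y = 4 (since 2·4^3 − 4·4^2 = 64).
min ATC = 64/4 + 13 − 4·4 + 4^2 = $29. That is the break-even price.
Between these two prices the firm operates at a loss; above $29 it earns a profit.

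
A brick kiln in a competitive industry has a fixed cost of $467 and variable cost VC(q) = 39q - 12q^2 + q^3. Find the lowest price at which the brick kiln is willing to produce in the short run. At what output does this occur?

The shutdown price is the minimum of AVC. VC = 39q - 12q^2 + q^3, so AVC = 39 - 12q + q^2.
dAVC/dq = -12 + 2q = 0 gives q = 6. min AVC = 39 - 12·6 + 6^2 = 3.
So the shutdown price is $3.

$3 per unit, at q = 6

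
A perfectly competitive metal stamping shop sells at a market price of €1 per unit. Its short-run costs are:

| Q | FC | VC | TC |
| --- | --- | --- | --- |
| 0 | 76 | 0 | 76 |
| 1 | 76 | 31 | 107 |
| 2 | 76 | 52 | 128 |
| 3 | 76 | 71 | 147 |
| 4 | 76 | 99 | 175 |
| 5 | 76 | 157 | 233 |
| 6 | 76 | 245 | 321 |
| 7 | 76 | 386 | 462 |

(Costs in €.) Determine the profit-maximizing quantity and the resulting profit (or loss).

Compute π = P·Q − TC at each output: Q=0: -76; Q=1: -106; Q=2: -126; Q=3: -144; Q=4: -171; Q=5: -228; Q=6: -315; Q=7: -455.
Profit is highest at Q = 0. Equivalently, the lowest AVC in the table is 71/3 ≈ €23.67 at Q = 3, and P = €1 falls below it — price never covers variable cost, so the firm shuts down and loses only its fixed cost.

Q = 0 (shut down); profit = -€76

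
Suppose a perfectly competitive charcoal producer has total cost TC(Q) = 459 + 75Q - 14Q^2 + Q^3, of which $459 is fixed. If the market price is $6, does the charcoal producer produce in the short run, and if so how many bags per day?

Shut down

Variable cost is VC = 75Q - 14Q^2 + Q^3, so AVC = VC/Q = 75 - 14Q + Q^2 and MC = dTC/dQ = 75 - 28Q + 3Q^2.
AVC is minimized where dAVC/dQ = -14 + 2Q = 0, at Q = 7; min AVC = 75 - 14·7 + 7^2 = $26.
With P < min AVC ($6 < $26), every unit sold adds to the loss.
Shutting down limits the loss to fixed cost, $459.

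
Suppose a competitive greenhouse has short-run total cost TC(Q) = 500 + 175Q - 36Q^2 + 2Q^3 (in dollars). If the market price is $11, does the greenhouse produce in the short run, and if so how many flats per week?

Strip out fixed cost: VC = 175Q - 36Q^2 + 2Q^3. Then AVC = 175 - 36Q + 2Q^2 and MC = 175 - 72Q + 6Q^2.
AVC is minimized where dAVC/dQ = -36 + 4Q = 0, at Q = 9; min AVC = 175 - 36·9 + 2·9^2 = $13.
P = $11 lies below min AVC = $13; no output level covers variable cost.
The firm minimizes its loss by shutting down and losing only its fixed cost of $500.

Shut down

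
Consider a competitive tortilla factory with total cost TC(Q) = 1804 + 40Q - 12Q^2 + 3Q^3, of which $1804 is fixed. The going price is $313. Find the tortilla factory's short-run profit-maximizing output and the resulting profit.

Profit = -$334 at Q = 7

AVC = 40 - 12Q + 3Q^2 has its minimum $28 at Q = 2; price $313 clears that bar, so the firm operates.
MC = 40 - 24Q + 9Q^2. Setting P = MC and taking the root on the rising branch gives Q* = 7.
TR = 313·7 = 2191. TC = 1804 + 721 = 2525. Profit = 2191 − 2525 = -$334.
By producing, the firm covers all variable cost plus $1470 of fixed cost; shutting down would lose the full $1804.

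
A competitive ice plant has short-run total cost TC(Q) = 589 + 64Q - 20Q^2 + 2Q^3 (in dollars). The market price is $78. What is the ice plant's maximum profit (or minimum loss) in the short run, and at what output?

AVC = 64 - 20Q + 2Q^2 has its minimum $14 at Q = 5; price $78 clears that bar, so the firm operates.
With MC = 64 - 40Q + 6Q^2, P = MC on the upward-sloping part at Q* = 7.
TR = 78·7 = 546. TC = 589 + 154 = 743. Profit = 546 − 743 = -$197.
Shutting down would mean losing the fixed cost of $589, so operating at a loss of $197 is better by $392.

Profit = -$197 at Q = 7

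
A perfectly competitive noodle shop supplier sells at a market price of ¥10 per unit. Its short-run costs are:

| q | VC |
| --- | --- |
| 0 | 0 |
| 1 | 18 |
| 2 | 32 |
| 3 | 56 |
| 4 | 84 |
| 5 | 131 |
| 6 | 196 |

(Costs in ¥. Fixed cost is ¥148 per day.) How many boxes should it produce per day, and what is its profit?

q = 0 (shut down); profit = -¥148

Tabulate TR − TC: q=0: -148; q=1: -156; q=2: -160; q=3: -174; q=4: -192; q=5: -229; q=6: -284.
Profit is highest at q = 0. Equivalently, the lowest AVC in the table is 32/2 ≈ ¥16 at q = 2, and P = ¥10 falls below it — price never covers variable cost, so the firm shuts down and loses only its fixed cost.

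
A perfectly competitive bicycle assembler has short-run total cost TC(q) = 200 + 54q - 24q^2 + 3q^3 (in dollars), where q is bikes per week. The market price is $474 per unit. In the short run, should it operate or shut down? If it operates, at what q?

Strip out fixed cost: VC = 54q - 24q^2 + 3q^3. Then AVC = 54 - 24q + 3q^2 and MC = 54 - 48q + 9q^2.
AVC hits its minimum where MC = AVC, at q = 4, giving min AVC = 54 - 24·4 + 3·4^2 = $6.
Since P = $474 ≥ min AVC = $6, price covers variable cost and the firm should produce.
P = MC gives -420 - 48q + 9q^2 = 0, with roots -14/3 and 10. Take the larger (rising MC): q* = 10.
Check: AVC at q = 10 is $114 ≤ P, so revenue covers variable cost.
Profit = P·q − TC = 474·10 − 1340 = $3400.

Produce at q = 10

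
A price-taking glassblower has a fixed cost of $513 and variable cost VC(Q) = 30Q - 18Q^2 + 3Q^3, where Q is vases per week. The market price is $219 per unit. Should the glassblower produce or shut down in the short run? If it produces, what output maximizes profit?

Produce at Q = 7

From TC, MC = TC'(Q) = 30 - 36Q + 9Q^2 and AVC = VC/Q = 30 - 18Q + 3Q^2.
AVC is minimized where dAVC/dQ = -18 + 6Q = 0, at Q = 3; min AVC = 30 - 18·3 + 3·3^2 = $3.
Because $219 ≥ $3, revenue can cover variable cost; the firm operates.
Solving P = MC: -189 - 36Q + 9Q^2 = 0 ⇒ Q = -3 or 7. On the upward-sloping branch, Q* = 7.
Check: AVC at Q = 7 is $51 ≤ P, so revenue covers variable cost.
Profit = P·Q − TC = 219·7 − 870 = $663.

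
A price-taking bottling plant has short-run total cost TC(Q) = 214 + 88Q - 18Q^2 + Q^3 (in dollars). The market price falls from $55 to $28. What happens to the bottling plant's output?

AVC = 88 - 18Q + Q^2, minimized at Q = 9 where min AVC = $7. MC = 88 - 36Q + 3Q^2.
At P = $55 ≥ min AVC, set P = MC on the rising branch: Q = 11.
At P = $28 ≥ min AVC, set P = MC: Q = 10. The firm stays open but cuts output.

Output falls from 11 to 10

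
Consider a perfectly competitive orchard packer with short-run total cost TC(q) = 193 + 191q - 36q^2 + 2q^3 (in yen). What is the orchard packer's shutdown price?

The shutdown price is the minimum of AVC. VC = 191q - 36q^2 + 2q^3, so AVC = 191 - 36q + 2q^2.
dAVC/dq = -36 + 4q = 0 gives q = 9. min AVC = 191 - 36·9 + 2·9^2 = 29.
The firm shuts down for any P below ¥29.

¥29 per unit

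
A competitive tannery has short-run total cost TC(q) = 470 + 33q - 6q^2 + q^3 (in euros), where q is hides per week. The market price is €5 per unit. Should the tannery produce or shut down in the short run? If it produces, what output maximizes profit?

Strip out fixed cost: VC = 33q - 6q^2 + q^3. Then AVC = 33 - 6q + q^2 and MC = 33 - 12q + 3q^2.
AVC hits its minimum where MC = AVC, at q = 3, giving min AVC = 33 - 6·3 + 3^2 = €24.
P = €5 lies below min AVC = €24; no output level covers variable cost.
Best response: produce nothing and absorb the €470 fixed cost.

Shut down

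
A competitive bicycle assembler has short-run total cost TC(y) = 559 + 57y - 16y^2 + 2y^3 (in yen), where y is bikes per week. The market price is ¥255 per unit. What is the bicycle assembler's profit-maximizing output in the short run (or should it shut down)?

Strip out fixed cost: VC = 57y - 16y^2 + 2y^3. Then AVC = 57 - 16y + 2y^2 and MC = 57 - 32y + 6y^2.
The AVC parabola has its vertex at y = 16/4 = 4, where AVC = 57 - 16·4 + 2·4^2 = ¥25.
Because ¥255 ≥ ¥25, revenue can cover variable cost; the firm operates.
Set P = MC: 255 = 57 - 32y + 6y^2 → -198 - 32y + 6y^2 = 0. The roots are y = -11/3 and y = 9; the profit-maximizing output is on the rising part of MC, so y* = 9.
Check: AVC at y = 9 is ¥75 ≤ P, so revenue covers variable cost.
Profit = P·y − TC = 255·9 − 1234 = ¥1061.

Produce at y = 9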